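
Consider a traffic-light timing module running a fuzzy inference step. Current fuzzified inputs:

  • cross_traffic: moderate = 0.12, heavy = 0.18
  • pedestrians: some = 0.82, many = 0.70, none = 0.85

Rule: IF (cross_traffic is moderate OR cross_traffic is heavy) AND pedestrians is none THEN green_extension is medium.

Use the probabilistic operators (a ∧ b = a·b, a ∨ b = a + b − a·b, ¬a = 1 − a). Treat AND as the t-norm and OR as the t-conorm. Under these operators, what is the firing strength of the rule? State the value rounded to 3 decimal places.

firing strength: (moderate=0.12 OR heavy=0.18) = 0.2784; AND[a·b] with none=0.85 → w = 0.2366

0.237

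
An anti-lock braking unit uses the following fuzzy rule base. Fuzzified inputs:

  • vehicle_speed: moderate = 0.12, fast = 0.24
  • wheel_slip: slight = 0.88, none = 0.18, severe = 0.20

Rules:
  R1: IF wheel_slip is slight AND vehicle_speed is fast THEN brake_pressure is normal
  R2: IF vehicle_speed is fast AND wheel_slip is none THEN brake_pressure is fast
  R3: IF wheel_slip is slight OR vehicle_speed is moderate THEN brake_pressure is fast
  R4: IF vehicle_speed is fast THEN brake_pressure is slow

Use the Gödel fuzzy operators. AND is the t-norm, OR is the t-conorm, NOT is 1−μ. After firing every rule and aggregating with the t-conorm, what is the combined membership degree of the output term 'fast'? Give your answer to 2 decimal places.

0.88

R1: slight=0.88, fast=0.24; AND[min(a, b)] → w = 0.24
R2: fast=0.24, none=0.18; AND[min(a, b)] → w = 0.18
R3: slight=0.88, moderate=0.12; OR[max(a, b)] → w = 0.88
R4: fast=0.24 → w = 0.24
Rules with consequent 'fast': {R2, R3} → strengths 0.18, 0.88
Aggregate via t-conorm [max(a, b)]: 0.88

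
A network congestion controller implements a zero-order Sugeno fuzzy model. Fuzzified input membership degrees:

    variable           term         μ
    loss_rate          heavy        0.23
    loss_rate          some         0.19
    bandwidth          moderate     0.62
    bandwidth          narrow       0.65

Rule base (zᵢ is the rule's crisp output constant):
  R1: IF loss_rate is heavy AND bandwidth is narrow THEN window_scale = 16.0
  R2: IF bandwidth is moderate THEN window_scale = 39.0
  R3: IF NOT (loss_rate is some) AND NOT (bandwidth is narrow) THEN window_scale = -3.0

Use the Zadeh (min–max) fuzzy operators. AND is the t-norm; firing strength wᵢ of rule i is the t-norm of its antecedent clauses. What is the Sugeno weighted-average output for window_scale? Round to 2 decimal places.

22.34

R1 (z=16.0): heavy=0.23, narrow=0.65; AND[min(a, b)] → w = 0.23
R2 (z=39.0): moderate=0.62 → w = 0.62
R3 (z=-3.0): ¬some=1−0.19=0.81, ¬narrow=1−0.65=0.35; AND[min(a, b)] → w = 0.35
Weighted average = (0.23·16.0 + 0.62·39.0 + 0.35·-3.0) / (0.23 + 0.62 + 0.35)
  = 26.8100 / 1.2000 = 22.34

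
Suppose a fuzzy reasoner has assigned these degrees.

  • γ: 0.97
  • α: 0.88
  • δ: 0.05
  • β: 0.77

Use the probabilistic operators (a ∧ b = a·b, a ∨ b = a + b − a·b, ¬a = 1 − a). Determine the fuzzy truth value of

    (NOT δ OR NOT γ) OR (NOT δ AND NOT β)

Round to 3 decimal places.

0.962

NOT δ = 1 − 0.0500 = 0.9500
NOT γ = 1 − 0.9700 = 0.0300
NOT δ OR NOT γ = a + b − a·b on (0.9500, 0.0300) = 0.9515
NOT δ = 1 − 0.0500 = 0.9500
NOT β = 1 − 0.7700 = 0.2300
NOT δ AND NOT β = a·b on (0.9500, 0.2300) = 0.2185
(NOT δ OR NOT γ) OR (NOT δ AND NOT β) = a + b − a·b on (0.9515, 0.2185) = 0.9621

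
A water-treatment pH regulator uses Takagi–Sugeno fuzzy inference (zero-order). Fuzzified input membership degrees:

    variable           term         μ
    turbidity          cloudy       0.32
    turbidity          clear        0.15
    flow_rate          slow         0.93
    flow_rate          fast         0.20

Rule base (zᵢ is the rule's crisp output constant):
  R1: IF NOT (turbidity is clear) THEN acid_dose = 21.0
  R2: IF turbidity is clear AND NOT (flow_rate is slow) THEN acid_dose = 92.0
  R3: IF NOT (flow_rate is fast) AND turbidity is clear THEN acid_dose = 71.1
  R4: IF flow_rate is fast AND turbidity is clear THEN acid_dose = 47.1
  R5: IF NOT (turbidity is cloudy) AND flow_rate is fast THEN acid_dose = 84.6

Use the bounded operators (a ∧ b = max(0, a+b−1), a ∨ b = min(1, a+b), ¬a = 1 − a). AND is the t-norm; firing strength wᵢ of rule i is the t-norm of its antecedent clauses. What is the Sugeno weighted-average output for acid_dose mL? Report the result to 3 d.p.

R1 (z=21.0): ¬clear=1−0.15=0.85 → w = 0.85
R2 (z=92.0): clear=0.15, ¬slow=1−0.93=0.07; AND[max(0, a+b−1)] → w = 0.00
R3 (z=71.1): ¬fast=1−0.20=0.80, clear=0.15; AND[max(0, a+b−1)] → w = 0.00
R4 (z=47.1): fast=0.20, clear=0.15; AND[max(0, a+b−1)] → w = 0.00
R5 (z=84.6): ¬cloudy=1−0.32=0.68, fast=0.20; AND[max(0, a+b−1)] → w = 0.00
Weighted average = (0.85·21.0 + 0.00·92.0 + 0.00·71.1 + 0.00·47.1 + 0.00·84.6) / (0.85 + 0.00 + 0.00 + 0.00 + 0.00)
  = 17.8500 / 0.8500 = 21.000

21.000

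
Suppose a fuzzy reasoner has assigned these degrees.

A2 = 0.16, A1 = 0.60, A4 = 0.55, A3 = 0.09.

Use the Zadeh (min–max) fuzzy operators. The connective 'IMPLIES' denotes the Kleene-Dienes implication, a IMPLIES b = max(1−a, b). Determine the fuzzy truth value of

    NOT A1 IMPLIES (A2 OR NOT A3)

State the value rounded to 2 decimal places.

0.91

NOT A1 = 1 − 0.60 = 0.40
NOT A3 = 1 − 0.09 = 0.91
A2 OR NOT A3 = max(a, b) on (0.16, 0.91) = 0.91
NOT A1 IMPLIES (A2 OR NOT A3)  [Kleene-Dienes: max(1−a, b)] with a=0.40, b=0.91 → 0.91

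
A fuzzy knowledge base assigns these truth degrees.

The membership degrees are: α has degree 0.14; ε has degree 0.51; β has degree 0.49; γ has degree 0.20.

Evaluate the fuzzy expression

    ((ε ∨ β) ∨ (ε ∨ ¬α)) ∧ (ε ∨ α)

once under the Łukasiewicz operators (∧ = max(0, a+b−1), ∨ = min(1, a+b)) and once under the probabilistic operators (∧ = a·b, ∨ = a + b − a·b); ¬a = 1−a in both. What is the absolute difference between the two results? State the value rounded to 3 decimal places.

0.081

Under Łukasiewicz:
  ε ∨ β = min(1, a+b) on (0.51, 0.49) = 1.00
  ¬α = 1 − 0.14 = 0.86
  ε ∨ ¬α = min(1, a+b) on (0.51, 0.86) = 1.00
  (ε ∨ β) ∨ (ε ∨ ¬α) = min(1, a+b) on (1.00, 1.00) = 1.00
  ε ∨ α = min(1, a+b) on (0.51, 0.14) = 0.65
  ((ε ∨ β) ∨ (ε ∨ ¬α)) ∧ (ε ∨ α) = max(0, a+b−1) on (1.00, 0.65) = 0.65
  → value = 0.6500
Under probabilistic:
  ε ∨ β = a + b − a·b on (0.5100, 0.4900) = 0.7501
  ¬α = 1 − 0.1400 = 0.8600
  ε ∨ ¬α = a + b − a·b on (0.5100, 0.8600) = 0.9314
  (ε ∨ β) ∨ (ε ∨ ¬α) = a + b − a·b on (0.7501, 0.9314) = 0.9829
  ε ∨ α = a + b − a·b on (0.5100, 0.1400) = 0.5786
  ((ε ∨ β) ∨ (ε ∨ ¬α)) ∧ (ε ∨ α) = a·b on (0.9829, 0.5786) = 0.5687
  → value = 0.5687
|0.6500 − 0.5687| = 0.081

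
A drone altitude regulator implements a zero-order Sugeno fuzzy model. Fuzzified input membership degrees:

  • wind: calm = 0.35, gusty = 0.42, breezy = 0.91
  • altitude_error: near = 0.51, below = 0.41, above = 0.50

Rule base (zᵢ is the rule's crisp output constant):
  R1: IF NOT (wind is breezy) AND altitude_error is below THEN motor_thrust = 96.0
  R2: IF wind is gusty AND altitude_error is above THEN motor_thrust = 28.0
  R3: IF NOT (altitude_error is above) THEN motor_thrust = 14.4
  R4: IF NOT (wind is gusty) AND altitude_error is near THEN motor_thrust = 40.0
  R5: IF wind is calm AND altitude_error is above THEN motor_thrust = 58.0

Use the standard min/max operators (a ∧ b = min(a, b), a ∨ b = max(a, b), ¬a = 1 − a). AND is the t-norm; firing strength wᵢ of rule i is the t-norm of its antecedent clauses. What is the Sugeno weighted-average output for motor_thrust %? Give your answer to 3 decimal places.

36.524

R1 (z=96.0): ¬breezy=1−0.91=0.09, below=0.41; AND[min(a, b)] → w = 0.09
R2 (z=28.0): gusty=0.42, above=0.50; AND[min(a, b)] → w = 0.42
R3 (z=14.4): ¬above=1−0.50=0.50 → w = 0.50
R4 (z=40.0): ¬gusty=1−0.42=0.58, near=0.51; AND[min(a, b)] → w = 0.51
R5 (z=58.0): calm=0.35, above=0.50; AND[min(a, b)] → w = 0.35
Weighted average = (0.09·96.0 + 0.42·28.0 + 0.50·14.4 + 0.51·40.0 + 0.35·58.0) / (0.09 + 0.42 + 0.50 + 0.51 + 0.35)
  = 68.3000 / 1.8700 = 36.524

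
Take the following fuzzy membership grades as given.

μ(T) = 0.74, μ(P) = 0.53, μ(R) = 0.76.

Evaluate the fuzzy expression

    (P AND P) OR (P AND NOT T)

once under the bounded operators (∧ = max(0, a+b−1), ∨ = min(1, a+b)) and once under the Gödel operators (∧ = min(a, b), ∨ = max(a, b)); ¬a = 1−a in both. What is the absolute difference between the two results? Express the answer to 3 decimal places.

0.470

Under bounded:
  P AND P = max(0, a+b−1) on (0.53, 0.53) = 0.06
  NOT T = 1 − 0.74 = 0.26
  P AND NOT T = max(0, a+b−1) on (0.53, 0.26) = 0.00
  (P AND P) OR (P AND NOT T) = min(1, a+b) on (0.06, 0.00) = 0.06
  → value = 0.0600
Under Gödel:
  P AND P = min(a, b) on (0.53, 0.53) = 0.53
  NOT T = 1 − 0.74 = 0.26
  P AND NOT T = min(a, b) on (0.53, 0.26) = 0.26
  (P AND P) OR (P AND NOT T) = max(a, b) on (0.53, 0.26) = 0.53
  → value = 0.5300
|0.0600 − 0.5300| = 0.470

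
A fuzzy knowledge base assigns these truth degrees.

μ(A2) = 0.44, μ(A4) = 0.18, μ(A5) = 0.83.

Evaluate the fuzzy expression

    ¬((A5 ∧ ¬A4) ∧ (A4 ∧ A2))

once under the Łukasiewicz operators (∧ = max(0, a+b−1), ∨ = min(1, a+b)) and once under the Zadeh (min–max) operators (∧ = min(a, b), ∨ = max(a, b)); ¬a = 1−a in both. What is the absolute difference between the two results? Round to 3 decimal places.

0.180

Under Łukasiewicz:
  ¬A4 = 1 − 0.18 = 0.82
  A5 ∧ ¬A4 = max(0, a+b−1) on (0.83, 0.82) = 0.65
  A4 ∧ A2 = max(0, a+b−1) on (0.18, 0.44) = 0.00
  (A5 ∧ ¬A4) ∧ (A4 ∧ A2) = max(0, a+b−1) on (0.65, 0.00) = 0.00
  ¬((A5 ∧ ¬A4) ∧ (A4 ∧ A2)) = 1 − 0.00 = 1.00
  → value = 1.0000
Under Zadeh (min–max):
  ¬A4 = 1 − 0.18 = 0.82
  A5 ∧ ¬A4 = min(a, b) on (0.83, 0.82) = 0.82
  A4 ∧ A2 = min(a, b) on (0.18, 0.44) = 0.18
  (A5 ∧ ¬A4) ∧ (A4 ∧ A2) = min(a, b) on (0.82, 0.18) = 0.18
  ¬((A5 ∧ ¬A4) ∧ (A4 ∧ A2)) = 1 − 0.18 = 0.82
  → value = 0.8200
|1.0000 − 0.8200| = 0.180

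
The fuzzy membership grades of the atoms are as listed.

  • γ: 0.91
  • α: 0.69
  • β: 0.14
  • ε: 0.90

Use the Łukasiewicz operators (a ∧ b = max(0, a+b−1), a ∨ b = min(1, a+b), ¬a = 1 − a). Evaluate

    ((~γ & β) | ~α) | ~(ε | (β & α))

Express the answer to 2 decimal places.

0.41

~γ = 1 − 0.91 = 0.09
~γ & β = max(0, a+b−1) on (0.09, 0.14) = 0.00
~α = 1 − 0.69 = 0.31
(~γ & β) | ~α = min(1, a+b) on (0.00, 0.31) = 0.31
β & α = max(0, a+b−1) on (0.14, 0.69) = 0.00
ε | (β & α) = min(1, a+b) on (0.90, 0.00) = 0.90
~(ε | (β & α)) = 1 − 0.90 = 0.10
((~γ & β) | ~α) | ~(ε | (β & α)) = min(1, a+b) on (0.31, 0.10) = 0.41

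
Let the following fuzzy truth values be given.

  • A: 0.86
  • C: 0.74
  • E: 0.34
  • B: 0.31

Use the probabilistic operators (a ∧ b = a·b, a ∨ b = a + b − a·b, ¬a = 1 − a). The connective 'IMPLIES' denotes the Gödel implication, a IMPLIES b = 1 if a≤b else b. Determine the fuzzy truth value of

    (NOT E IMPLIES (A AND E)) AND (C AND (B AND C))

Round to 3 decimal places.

NOT E = 1 − 0.3400 = 0.6600
A AND E = a·b on (0.8600, 0.3400) = 0.2924
NOT E IMPLIES (A AND E)  [Gödel: 1 if a≤b else b] with a=0.6600, b=0.2924 → 0.2924
B AND C = a·b on (0.3100, 0.7400) = 0.2294
C AND (B AND C) = a·b on (0.7400, 0.2294) = 0.1698
(NOT E IMPLIES (A AND E)) AND (C AND (B AND C)) = a·b on (0.2924, 0.1698) = 0.0496

0.050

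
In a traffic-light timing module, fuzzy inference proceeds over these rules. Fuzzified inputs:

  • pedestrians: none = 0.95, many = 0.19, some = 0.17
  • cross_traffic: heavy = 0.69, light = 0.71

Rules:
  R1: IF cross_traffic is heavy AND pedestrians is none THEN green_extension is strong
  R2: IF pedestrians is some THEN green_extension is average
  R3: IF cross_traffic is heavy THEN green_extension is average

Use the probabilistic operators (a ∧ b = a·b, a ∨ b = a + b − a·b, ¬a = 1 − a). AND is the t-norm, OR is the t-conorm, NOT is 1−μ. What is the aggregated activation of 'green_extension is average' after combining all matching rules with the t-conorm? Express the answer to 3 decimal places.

0.743

R1: heavy=0.69, none=0.95; AND[a·b] → w = 0.6555
R2: some=0.17 → w = 0.1700
R3: heavy=0.69 → w = 0.6900
Rules with consequent 'average': {R2, R3} → strengths 0.1700, 0.6900
Aggregate via t-conorm [a + b − a·b]: 0.7427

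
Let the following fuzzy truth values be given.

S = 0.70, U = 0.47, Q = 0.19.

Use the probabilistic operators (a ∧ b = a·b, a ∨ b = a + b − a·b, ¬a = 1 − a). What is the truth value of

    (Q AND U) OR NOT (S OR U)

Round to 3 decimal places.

Q AND U = a·b on (0.1900, 0.4700) = 0.0893
S OR U = a + b − a·b on (0.7000, 0.4700) = 0.8410
NOT (S OR U) = 1 − 0.8410 = 0.1590
(Q AND U) OR NOT (S OR U) = a + b − a·b on (0.0893, 0.1590) = 0.2341

0.234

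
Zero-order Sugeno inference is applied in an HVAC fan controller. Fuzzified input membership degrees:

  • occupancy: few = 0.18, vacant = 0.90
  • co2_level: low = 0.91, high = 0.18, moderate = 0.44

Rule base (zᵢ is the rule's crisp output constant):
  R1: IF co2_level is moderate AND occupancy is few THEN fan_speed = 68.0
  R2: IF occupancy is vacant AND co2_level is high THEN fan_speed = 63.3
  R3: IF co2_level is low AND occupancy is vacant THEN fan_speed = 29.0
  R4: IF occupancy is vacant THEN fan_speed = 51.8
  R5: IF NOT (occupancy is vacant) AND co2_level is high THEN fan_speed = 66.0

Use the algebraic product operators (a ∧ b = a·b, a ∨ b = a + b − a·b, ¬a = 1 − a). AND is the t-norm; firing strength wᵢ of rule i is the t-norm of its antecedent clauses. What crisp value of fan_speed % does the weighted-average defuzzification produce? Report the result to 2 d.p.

R1 (z=68.0): moderate=0.44, few=0.18; AND[a·b] → w = 0.0792
R2 (z=63.3): vacant=0.90, high=0.18; AND[a·b] → w = 0.1620
R3 (z=29.0): low=0.91, vacant=0.90; AND[a·b] → w = 0.8190
R4 (z=51.8): vacant=0.90 → w = 0.9000
R5 (z=66.0): ¬vacant=1−0.90=0.10, high=0.18; AND[a·b] → w = 0.0180
Weighted average = (0.0792·68.0 + 0.1620·63.3 + 0.8190·29.0 + 0.9000·51.8 + 0.0180·66.0) / (0.0792 + 0.1620 + 0.8190 + 0.9000 + 0.0180)
  = 87.1992 / 1.9782 = 44.08

44.08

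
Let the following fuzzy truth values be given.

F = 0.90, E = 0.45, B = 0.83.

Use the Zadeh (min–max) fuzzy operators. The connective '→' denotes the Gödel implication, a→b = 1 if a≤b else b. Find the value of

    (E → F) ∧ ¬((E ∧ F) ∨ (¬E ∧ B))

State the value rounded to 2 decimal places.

E → F  [Gödel: 1 if a≤b else b] with a=0.45, b=0.90 → 1.00
E ∧ F = min(a, b) on (0.45, 0.90) = 0.45
¬E = 1 − 0.45 = 0.55
¬E ∧ B = min(a, b) on (0.55, 0.83) = 0.55
(E ∧ F) ∨ (¬E ∧ B) = max(a, b) on (0.45, 0.55) = 0.55
¬((E ∧ F) ∨ (¬E ∧ B)) = 1 − 0.55 = 0.45
(E → F) ∧ ¬((E ∧ F) ∨ (¬E ∧ B)) = min(a, b) on (1.00, 0.45) = 0.45

0.45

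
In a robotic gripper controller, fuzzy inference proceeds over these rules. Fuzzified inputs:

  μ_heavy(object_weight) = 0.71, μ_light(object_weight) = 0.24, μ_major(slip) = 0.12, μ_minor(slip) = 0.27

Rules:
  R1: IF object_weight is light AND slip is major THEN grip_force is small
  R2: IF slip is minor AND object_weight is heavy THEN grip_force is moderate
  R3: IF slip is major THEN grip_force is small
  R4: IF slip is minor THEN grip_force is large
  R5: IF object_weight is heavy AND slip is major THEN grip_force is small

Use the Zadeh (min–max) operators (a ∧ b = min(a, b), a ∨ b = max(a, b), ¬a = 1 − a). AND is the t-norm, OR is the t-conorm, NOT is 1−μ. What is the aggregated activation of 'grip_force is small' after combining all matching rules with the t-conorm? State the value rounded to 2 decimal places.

R1: light=0.24, major=0.12; AND[min(a, b)] → w = 0.12
R2: minor=0.27, heavy=0.71; AND[min(a, b)] → w = 0.27
R3: major=0.12 → w = 0.12
R4: minor=0.27 → w = 0.27
R5: heavy=0.71, major=0.12; AND[min(a, b)] → w = 0.12
Rules with consequent 'small': {R1, R3, R5} → strengths 0.12, 0.12, 0.12
Aggregate via t-conorm [max(a, b)]: 0.12

0.12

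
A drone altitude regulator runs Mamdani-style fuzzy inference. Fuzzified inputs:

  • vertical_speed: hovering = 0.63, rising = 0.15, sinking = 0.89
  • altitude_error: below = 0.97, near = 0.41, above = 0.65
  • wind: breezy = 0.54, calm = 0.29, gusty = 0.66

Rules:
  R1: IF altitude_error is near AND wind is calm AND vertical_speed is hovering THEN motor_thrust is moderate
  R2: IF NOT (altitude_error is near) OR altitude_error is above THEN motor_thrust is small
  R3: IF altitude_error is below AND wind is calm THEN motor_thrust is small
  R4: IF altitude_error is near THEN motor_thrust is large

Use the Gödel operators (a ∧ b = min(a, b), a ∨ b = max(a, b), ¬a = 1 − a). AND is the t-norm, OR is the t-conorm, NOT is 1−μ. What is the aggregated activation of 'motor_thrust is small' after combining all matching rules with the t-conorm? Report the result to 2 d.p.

0.65

R1: near=0.41, calm=0.29, hovering=0.63; AND[min(a, b)] → w = 0.29
R2: ¬near=1−0.41=0.59, above=0.65; OR[max(a, b)] → w = 0.65
R3: below=0.97, calm=0.29; AND[min(a, b)] → w = 0.29
R4: near=0.41 → w = 0.41
Rules with consequent 'small': {R2, R3} → strengths 0.65, 0.29
Aggregate via t-conorm [max(a, b)]: 0.65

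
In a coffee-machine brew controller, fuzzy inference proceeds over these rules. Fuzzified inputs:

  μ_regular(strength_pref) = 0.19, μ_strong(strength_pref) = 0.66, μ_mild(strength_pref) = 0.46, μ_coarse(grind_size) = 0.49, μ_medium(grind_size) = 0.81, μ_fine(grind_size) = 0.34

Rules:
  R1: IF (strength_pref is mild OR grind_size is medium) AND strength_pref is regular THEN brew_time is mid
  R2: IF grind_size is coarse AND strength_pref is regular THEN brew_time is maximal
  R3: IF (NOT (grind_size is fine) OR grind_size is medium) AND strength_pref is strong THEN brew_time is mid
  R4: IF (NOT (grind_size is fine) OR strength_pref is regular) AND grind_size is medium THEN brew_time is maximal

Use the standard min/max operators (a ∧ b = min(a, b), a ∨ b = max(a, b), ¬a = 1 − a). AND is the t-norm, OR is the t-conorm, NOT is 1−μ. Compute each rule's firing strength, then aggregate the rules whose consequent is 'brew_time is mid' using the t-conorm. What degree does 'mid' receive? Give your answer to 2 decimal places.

0.66

R1: (mild=0.46 OR medium=0.81) = 0.81; AND[min(a, b)] with regular=0.19 → w = 0.19
R2: coarse=0.49, regular=0.19; AND[min(a, b)] → w = 0.19
R3: (¬fine=1−0.34=0.66 OR medium=0.81) = 0.81; AND[min(a, b)] with strong=0.66 → w = 0.66
R4: (¬fine=1−0.34=0.66 OR regular=0.19) = 0.66; AND[min(a, b)] with medium=0.81 → w = 0.66
Rules with consequent 'mid': {R1, R3} → strengths 0.19, 0.66
Aggregate via t-conorm [max(a, b)]: 0.66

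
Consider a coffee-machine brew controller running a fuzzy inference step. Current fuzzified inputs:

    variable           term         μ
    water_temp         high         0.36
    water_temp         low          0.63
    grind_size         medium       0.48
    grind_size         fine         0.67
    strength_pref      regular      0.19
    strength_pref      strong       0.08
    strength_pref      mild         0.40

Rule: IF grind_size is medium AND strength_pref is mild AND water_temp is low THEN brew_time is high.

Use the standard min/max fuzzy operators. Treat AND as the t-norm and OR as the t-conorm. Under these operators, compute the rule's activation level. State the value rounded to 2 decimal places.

0.40

firing strength: medium=0.48, mild=0.40, low=0.63; AND[min(a, b)] → w = 0.40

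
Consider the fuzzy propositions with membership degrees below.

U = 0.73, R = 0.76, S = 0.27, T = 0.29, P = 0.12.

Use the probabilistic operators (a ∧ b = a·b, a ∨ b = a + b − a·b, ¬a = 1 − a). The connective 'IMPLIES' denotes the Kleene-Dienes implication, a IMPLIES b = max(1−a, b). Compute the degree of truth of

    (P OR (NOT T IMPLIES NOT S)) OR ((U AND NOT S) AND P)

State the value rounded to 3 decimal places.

0.778

NOT T = 1 − 0.2900 = 0.7100
NOT S = 1 − 0.2700 = 0.7300
NOT T IMPLIES NOT S  [Kleene-Dienes: max(1−a, b)] with a=0.7100, b=0.7300 → 0.7300
P OR (NOT T IMPLIES NOT S) = a + b − a·b on (0.1200, 0.7300) = 0.7624
NOT S = 1 − 0.2700 = 0.7300
U AND NOT S = a·b on (0.7300, 0.7300) = 0.5329
(U AND NOT S) AND P = a·b on (0.5329, 0.1200) = 0.0639
(P OR (NOT T IMPLIES NOT S)) OR ((U AND NOT S) AND P) = a + b − a·b on (0.7624, 0.0639) = 0.7776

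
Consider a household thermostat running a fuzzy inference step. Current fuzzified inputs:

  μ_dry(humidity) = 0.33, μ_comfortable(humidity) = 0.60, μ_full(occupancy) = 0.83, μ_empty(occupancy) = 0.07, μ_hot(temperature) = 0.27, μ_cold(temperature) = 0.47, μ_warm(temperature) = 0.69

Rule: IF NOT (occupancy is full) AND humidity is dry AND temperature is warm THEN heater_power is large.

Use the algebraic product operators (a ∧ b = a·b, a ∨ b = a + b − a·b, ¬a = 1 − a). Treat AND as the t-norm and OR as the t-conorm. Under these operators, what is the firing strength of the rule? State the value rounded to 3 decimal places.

0.039

firing strength: ¬full=1−0.83=0.17, dry=0.33, warm=0.69; AND[a·b] → w = 0.0387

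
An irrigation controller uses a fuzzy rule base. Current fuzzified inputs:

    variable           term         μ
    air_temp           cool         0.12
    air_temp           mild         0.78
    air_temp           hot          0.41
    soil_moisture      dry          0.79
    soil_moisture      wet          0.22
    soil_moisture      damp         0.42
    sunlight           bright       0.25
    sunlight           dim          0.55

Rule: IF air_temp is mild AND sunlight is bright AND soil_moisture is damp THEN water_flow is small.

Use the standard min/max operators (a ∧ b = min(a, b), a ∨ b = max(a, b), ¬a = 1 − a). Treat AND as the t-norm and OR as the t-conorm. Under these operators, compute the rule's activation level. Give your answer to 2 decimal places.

0.25

firing strength: mild=0.78, bright=0.25, damp=0.42; AND[min(a, b)] → w = 0.25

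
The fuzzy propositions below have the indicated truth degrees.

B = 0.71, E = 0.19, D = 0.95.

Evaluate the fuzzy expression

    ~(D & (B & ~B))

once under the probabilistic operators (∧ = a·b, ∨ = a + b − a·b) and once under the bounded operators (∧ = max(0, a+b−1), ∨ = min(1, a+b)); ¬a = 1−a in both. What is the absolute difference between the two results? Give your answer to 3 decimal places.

Under probabilistic:
  ~B = 1 − 0.7100 = 0.2900
  B & ~B = a·b on (0.7100, 0.2900) = 0.2059
  D & (B & ~B) = a·b on (0.9500, 0.2059) = 0.1956
  ~(D & (B & ~B)) = 1 − 0.1956 = 0.8044
  → value = 0.8044
Under bounded:
  ~B = 1 − 0.71 = 0.29
  B & ~B = max(0, a+b−1) on (0.71, 0.29) = 0.00
  D & (B & ~B) = max(0, a+b−1) on (0.95, 0.00) = 0.00
  ~(D & (B & ~B)) = 1 − 0.00 = 1.00
  → value = 1.0000
|0.8044 − 1.0000| = 0.196

0.196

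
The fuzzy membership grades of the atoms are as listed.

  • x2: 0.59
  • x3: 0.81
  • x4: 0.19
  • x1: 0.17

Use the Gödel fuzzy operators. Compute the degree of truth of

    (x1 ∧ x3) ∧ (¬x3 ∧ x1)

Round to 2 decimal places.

0.17

x1 ∧ x3 = min(a, b) on (0.17, 0.81) = 0.17
¬x3 = 1 − 0.81 = 0.19
¬x3 ∧ x1 = min(a, b) on (0.19, 0.17) = 0.17
(x1 ∧ x3) ∧ (¬x3 ∧ x1) = min(a, b) on (0.17, 0.17) = 0.17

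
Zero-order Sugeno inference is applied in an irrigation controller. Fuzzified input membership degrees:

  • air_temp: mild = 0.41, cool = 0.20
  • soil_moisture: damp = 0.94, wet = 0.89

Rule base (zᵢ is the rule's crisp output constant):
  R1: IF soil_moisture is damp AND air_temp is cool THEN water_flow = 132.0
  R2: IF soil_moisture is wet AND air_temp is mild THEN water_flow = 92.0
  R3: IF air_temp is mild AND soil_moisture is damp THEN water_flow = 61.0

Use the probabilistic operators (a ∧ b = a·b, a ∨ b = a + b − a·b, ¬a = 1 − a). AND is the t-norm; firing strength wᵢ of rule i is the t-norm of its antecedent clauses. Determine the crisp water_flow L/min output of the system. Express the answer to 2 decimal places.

87.28

R1 (z=132.0): damp=0.94, cool=0.20; AND[a·b] → w = 0.1880
R2 (z=92.0): wet=0.89, mild=0.41; AND[a·b] → w = 0.3649
R3 (z=61.0): mild=0.41, damp=0.94; AND[a·b] → w = 0.3854
Weighted average = (0.1880·132.0 + 0.3649·92.0 + 0.3854·61.0) / (0.1880 + 0.3649 + 0.3854)
  = 81.8962 / 0.9383 = 87.28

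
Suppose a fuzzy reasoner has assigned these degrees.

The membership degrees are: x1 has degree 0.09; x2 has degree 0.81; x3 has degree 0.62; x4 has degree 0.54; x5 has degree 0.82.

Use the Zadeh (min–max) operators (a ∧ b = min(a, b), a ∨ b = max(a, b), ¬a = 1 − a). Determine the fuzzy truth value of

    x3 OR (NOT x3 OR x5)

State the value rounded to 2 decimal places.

NOT x3 = 1 − 0.62 = 0.38
NOT x3 OR x5 = max(a, b) on (0.38, 0.82) = 0.82
x3 OR (NOT x3 OR x5) = max(a, b) on (0.62, 0.82) = 0.82

0.82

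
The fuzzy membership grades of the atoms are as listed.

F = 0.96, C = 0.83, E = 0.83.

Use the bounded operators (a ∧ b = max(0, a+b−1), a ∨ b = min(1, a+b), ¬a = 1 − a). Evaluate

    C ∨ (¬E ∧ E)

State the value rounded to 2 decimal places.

¬E = 1 − 0.83 = 0.17
¬E ∧ E = max(0, a+b−1) on (0.17, 0.83) = 0.00
C ∨ (¬E ∧ E) = min(1, a+b) on (0.83, 0.00) = 0.83

0.83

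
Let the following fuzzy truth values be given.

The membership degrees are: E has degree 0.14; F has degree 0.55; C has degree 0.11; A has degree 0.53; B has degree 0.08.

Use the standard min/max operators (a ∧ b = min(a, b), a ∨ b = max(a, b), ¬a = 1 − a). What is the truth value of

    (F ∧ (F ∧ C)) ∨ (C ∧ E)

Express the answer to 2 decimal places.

0.11

F ∧ C = min(a, b) on (0.55, 0.11) = 0.11
F ∧ (F ∧ C) = min(a, b) on (0.55, 0.11) = 0.11
C ∧ E = min(a, b) on (0.11, 0.14) = 0.11
(F ∧ (F ∧ C)) ∨ (C ∧ E) = max(a, b) on (0.11, 0.11) = 0.11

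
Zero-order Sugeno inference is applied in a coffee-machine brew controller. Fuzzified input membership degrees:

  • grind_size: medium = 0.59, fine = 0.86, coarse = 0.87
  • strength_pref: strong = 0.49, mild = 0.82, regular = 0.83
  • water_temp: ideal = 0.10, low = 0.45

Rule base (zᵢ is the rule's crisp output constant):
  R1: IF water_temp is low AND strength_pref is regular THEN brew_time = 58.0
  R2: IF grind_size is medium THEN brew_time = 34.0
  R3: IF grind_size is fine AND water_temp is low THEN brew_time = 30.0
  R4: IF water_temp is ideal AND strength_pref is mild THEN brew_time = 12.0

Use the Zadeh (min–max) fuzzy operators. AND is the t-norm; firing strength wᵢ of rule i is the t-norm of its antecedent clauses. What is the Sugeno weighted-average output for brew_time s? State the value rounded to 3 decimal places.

38.277

R1 (z=58.0): low=0.45, regular=0.83; AND[min(a, b)] → w = 0.45
R2 (z=34.0): medium=0.59 → w = 0.59
R3 (z=30.0): fine=0.86, low=0.45; AND[min(a, b)] → w = 0.45
R4 (z=12.0): ideal=0.10, mild=0.82; AND[min(a, b)] → w = 0.10
Weighted average = (0.45·58.0 + 0.59·34.0 + 0.45·30.0 + 0.10·12.0) / (0.45 + 0.59 + 0.45 + 0.10)
  = 60.8600 / 1.5900 = 38.277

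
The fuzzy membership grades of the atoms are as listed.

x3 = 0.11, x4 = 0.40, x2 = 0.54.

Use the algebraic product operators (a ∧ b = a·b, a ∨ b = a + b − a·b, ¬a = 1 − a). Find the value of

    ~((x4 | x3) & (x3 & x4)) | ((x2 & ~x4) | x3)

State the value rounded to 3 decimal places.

x4 | x3 = a + b − a·b on (0.4000, 0.1100) = 0.4660
x3 & x4 = a·b on (0.1100, 0.4000) = 0.0440
(x4 | x3) & (x3 & x4) = a·b on (0.4660, 0.0440) = 0.0205
~((x4 | x3) & (x3 & x4)) = 1 − 0.0205 = 0.9795
~x4 = 1 − 0.4000 = 0.6000
x2 & ~x4 = a·b on (0.5400, 0.6000) = 0.3240
(x2 & ~x4) | x3 = a + b − a·b on (0.3240, 0.1100) = 0.3984
~((x4 | x3) & (x3 & x4)) | ((x2 & ~x4) | x3) = a + b − a·b on (0.9795, 0.3984) = 0.9877

0.988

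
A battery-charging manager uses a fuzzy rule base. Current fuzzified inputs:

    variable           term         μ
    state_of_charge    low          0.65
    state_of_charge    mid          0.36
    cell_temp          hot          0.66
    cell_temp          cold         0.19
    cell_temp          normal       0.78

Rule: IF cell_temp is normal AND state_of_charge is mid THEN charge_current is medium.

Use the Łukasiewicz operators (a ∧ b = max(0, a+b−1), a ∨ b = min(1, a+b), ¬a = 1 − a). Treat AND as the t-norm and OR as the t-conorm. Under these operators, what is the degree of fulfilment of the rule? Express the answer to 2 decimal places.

0.14

firing strength: normal=0.78, mid=0.36; AND[max(0, a+b−1)] → w = 0.14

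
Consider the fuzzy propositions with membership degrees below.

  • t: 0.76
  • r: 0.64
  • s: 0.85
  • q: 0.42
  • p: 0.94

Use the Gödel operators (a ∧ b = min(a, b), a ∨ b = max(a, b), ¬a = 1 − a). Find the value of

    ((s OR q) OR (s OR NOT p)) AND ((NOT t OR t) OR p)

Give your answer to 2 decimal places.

0.85

s OR q = max(a, b) on (0.85, 0.42) = 0.85
NOT p = 1 − 0.94 = 0.06
s OR NOT p = max(a, b) on (0.85, 0.06) = 0.85
(s OR q) OR (s OR NOT p) = max(a, b) on (0.85, 0.85) = 0.85
NOT t = 1 − 0.76 = 0.24
NOT t OR t = max(a, b) on (0.24, 0.76) = 0.76
(NOT t OR t) OR p = max(a, b) on (0.76, 0.94) = 0.94
((s OR q) OR (s OR NOT p)) AND ((NOT t OR t) OR p) = min(a, b) on (0.85, 0.94) = 0.85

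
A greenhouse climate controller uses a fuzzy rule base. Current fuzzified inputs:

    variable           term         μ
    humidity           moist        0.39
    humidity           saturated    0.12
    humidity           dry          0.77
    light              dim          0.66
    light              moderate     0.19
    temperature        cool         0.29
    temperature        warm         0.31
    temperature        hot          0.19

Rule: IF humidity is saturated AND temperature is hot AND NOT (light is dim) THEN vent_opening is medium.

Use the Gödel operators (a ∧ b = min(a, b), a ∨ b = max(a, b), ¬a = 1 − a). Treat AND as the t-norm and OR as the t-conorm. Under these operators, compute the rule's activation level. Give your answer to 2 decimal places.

firing strength: saturated=0.12, hot=0.19, ¬dim=1−0.66=0.34; AND[min(a, b)] → w = 0.12

0.12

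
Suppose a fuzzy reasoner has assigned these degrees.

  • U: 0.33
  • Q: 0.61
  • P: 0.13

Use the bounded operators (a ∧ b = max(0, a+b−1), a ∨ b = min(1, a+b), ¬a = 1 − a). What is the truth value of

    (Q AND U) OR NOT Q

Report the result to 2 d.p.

Q AND U = max(0, a+b−1) on (0.61, 0.33) = 0.00
NOT Q = 1 − 0.61 = 0.39
(Q AND U) OR NOT Q = min(1, a+b) on (0.00, 0.39) = 0.39

0.39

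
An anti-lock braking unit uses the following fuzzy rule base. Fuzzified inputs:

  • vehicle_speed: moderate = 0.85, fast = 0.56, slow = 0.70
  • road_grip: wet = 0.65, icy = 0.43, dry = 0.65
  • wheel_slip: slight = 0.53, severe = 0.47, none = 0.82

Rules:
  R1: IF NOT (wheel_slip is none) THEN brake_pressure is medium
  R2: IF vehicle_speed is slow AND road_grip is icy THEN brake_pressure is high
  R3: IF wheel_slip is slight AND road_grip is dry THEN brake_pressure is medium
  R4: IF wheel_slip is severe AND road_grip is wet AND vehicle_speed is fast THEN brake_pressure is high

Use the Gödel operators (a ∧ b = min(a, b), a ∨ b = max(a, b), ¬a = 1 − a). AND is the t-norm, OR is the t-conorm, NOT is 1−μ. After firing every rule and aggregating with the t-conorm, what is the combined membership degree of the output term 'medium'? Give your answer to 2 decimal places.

0.53

R1: ¬none=1−0.82=0.18 → w = 0.18
R2: slow=0.70, icy=0.43; AND[min(a, b)] → w = 0.43
R3: slight=0.53, dry=0.65; AND[min(a, b)] → w = 0.53
R4: severe=0.47, wet=0.65, fast=0.56; AND[min(a, b)] → w = 0.47
Rules with consequent 'medium': {R1, R3} → strengths 0.18, 0.53
Aggregate via t-conorm [max(a, b)]: 0.53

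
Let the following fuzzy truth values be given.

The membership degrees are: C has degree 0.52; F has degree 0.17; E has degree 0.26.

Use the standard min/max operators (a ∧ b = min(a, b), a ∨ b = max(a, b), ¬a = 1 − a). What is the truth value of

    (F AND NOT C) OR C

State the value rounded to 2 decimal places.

0.52

NOT C = 1 − 0.52 = 0.48
F AND NOT C = min(a, b) on (0.17, 0.48) = 0.17
(F AND NOT C) OR C = max(a, b) on (0.17, 0.52) = 0.52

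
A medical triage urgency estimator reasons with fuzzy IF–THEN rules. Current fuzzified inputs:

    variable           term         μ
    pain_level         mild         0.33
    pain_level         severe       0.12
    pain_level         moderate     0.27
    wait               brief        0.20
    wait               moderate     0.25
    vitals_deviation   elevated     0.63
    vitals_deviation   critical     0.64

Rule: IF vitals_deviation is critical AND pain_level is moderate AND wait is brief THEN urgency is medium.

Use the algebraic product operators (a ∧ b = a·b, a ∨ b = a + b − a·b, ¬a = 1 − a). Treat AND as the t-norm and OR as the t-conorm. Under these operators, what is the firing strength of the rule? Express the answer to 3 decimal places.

firing strength: critical=0.64, moderate=0.27, brief=0.20; AND[a·b] → w = 0.0346

0.035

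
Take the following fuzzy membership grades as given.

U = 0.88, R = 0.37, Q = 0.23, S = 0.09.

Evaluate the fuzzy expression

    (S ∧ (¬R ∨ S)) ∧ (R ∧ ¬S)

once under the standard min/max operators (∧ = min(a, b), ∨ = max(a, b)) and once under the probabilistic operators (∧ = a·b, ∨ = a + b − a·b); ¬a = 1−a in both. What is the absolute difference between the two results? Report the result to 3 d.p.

0.070

Under standard min/max:
  ¬R = 1 − 0.37 = 0.63
  ¬R ∨ S = max(a, b) on (0.63, 0.09) = 0.63
  S ∧ (¬R ∨ S) = min(a, b) on (0.09, 0.63) = 0.09
  ¬S = 1 − 0.09 = 0.91
  R ∧ ¬S = min(a, b) on (0.37, 0.91) = 0.37
  (S ∧ (¬R ∨ S)) ∧ (R ∧ ¬S) = min(a, b) on (0.09, 0.37) = 0.09
  → value = 0.0900
Under probabilistic:
  ¬R = 1 − 0.3700 = 0.6300
  ¬R ∨ S = a + b − a·b on (0.6300, 0.0900) = 0.6633
  S ∧ (¬R ∨ S) = a·b on (0.0900, 0.6633) = 0.0597
  ¬S = 1 − 0.0900 = 0.9100
  R ∧ ¬S = a·b on (0.3700, 0.9100) = 0.3367
  (S ∧ (¬R ∨ S)) ∧ (R ∧ ¬S) = a·b on (0.0597, 0.3367) = 0.0201
  → value = 0.0201
|0.0900 − 0.0201| = 0.070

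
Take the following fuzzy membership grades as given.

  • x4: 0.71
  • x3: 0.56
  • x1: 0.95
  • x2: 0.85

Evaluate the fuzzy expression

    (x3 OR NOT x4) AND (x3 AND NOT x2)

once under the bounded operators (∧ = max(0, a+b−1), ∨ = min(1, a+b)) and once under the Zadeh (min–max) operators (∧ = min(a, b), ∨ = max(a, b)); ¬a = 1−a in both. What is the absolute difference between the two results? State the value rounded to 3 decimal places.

Under bounded:
  NOT x4 = 1 − 0.71 = 0.29
  x3 OR NOT x4 = min(1, a+b) on (0.56, 0.29) = 0.85
  NOT x2 = 1 − 0.85 = 0.15
  x3 AND NOT x2 = max(0, a+b−1) on (0.56, 0.15) = 0.00
  (x3 OR NOT x4) AND (x3 AND NOT x2) = max(0, a+b−1) on (0.85, 0.00) = 0.00
  → value = 0.0000
Under Zadeh (min–max):
  NOT x4 = 1 − 0.71 = 0.29
  x3 OR NOT x4 = max(a, b) on (0.56, 0.29) = 0.56
  NOT x2 = 1 − 0.85 = 0.15
  x3 AND NOT x2 = min(a, b) on (0.56, 0.15) = 0.15
  (x3 OR NOT x4) AND (x3 AND NOT x2) = min(a, b) on (0.56, 0.15) = 0.15
  → value = 0.1500
|0.0000 − 0.1500| = 0.150

0.150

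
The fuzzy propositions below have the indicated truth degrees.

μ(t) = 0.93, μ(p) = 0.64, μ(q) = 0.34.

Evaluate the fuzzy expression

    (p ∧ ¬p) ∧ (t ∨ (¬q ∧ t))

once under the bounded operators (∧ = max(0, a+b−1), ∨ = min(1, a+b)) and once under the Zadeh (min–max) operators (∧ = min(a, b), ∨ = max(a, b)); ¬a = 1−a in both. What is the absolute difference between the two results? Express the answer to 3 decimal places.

0.360

Under bounded:
  ¬p = 1 − 0.64 = 0.36
  p ∧ ¬p = max(0, a+b−1) on (0.64, 0.36) = 0.00
  ¬q = 1 − 0.34 = 0.66
  ¬q ∧ t = max(0, a+b−1) on (0.66, 0.93) = 0.59
  t ∨ (¬q ∧ t) = min(1, a+b) on (0.93, 0.59) = 1.00
  (p ∧ ¬p) ∧ (t ∨ (¬q ∧ t)) = max(0, a+b−1) on (0.00, 1.00) = 0.00
  → value = 0.0000
Under Zadeh (min–max):
  ¬p = 1 − 0.64 = 0.36
  p ∧ ¬p = min(a, b) on (0.64, 0.36) = 0.36
  ¬q = 1 − 0.34 = 0.66
  ¬q ∧ t = min(a, b) on (0.66, 0.93) = 0.66
  t ∨ (¬q ∧ t) = max(a, b) on (0.93, 0.66) = 0.93
  (p ∧ ¬p) ∧ (t ∨ (¬q ∧ t)) = min(a, b) on (0.36, 0.93) = 0.36
  → value = 0.3600
|0.0000 − 0.3600| = 0.360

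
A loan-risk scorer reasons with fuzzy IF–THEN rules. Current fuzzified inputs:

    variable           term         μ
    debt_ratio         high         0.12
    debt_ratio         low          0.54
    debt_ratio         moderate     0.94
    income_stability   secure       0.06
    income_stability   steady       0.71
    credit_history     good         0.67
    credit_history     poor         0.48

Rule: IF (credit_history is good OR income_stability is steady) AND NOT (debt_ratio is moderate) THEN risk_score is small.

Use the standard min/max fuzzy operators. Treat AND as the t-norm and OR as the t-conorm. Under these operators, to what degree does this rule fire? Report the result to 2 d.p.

firing strength: (good=0.67 OR steady=0.71) = 0.71; AND[min(a, b)] with ¬moderate=1−0.94=0.06 → w = 0.06

0.06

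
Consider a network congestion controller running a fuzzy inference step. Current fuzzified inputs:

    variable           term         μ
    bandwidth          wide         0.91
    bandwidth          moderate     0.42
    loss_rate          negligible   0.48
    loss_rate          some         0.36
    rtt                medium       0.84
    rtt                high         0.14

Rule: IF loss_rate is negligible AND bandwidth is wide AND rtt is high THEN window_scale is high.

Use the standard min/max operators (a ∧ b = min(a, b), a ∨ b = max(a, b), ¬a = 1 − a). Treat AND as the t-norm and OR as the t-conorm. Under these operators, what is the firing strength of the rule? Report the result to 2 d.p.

0.14

firing strength: negligible=0.48, wide=0.91, high=0.14; AND[min(a, b)] → w = 0.14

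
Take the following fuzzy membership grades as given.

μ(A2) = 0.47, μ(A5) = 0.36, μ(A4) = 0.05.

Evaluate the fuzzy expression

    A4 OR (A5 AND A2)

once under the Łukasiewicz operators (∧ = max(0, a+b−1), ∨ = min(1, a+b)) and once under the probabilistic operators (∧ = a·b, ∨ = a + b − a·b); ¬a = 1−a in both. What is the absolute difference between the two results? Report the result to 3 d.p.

Under Łukasiewicz:
  A5 AND A2 = max(0, a+b−1) on (0.36, 0.47) = 0.00
  A4 OR (A5 AND A2) = min(1, a+b) on (0.05, 0.00) = 0.05
  → value = 0.0500
Under probabilistic:
  A5 AND A2 = a·b on (0.3600, 0.4700) = 0.1692
  A4 OR (A5 AND A2) = a + b − a·b on (0.0500, 0.1692) = 0.2107
  → value = 0.2107
|0.0500 − 0.2107| = 0.161

0.161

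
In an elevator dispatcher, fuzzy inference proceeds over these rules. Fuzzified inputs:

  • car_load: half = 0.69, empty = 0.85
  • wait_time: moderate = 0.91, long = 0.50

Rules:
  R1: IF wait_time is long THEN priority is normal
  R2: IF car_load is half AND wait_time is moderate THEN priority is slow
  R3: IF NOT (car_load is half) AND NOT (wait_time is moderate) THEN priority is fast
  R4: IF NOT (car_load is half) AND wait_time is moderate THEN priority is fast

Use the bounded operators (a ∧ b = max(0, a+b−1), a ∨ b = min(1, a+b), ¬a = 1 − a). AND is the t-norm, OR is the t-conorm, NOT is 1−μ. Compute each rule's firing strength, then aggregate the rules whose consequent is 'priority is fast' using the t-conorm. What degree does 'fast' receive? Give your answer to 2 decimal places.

0.22

R1: long=0.50 → w = 0.50
R2: half=0.69, moderate=0.91; AND[max(0, a+b−1)] → w = 0.60
R3: ¬half=1−0.69=0.31, ¬moderate=1−0.91=0.09; AND[max(0, a+b−1)] → w = 0.00
R4: ¬half=1−0.69=0.31, moderate=0.91; AND[max(0, a+b−1)] → w = 0.22
Rules with consequent 'fast': {R3, R4} → strengths 0.00, 0.22
Aggregate via t-conorm [min(1, a+b)]: 0.22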